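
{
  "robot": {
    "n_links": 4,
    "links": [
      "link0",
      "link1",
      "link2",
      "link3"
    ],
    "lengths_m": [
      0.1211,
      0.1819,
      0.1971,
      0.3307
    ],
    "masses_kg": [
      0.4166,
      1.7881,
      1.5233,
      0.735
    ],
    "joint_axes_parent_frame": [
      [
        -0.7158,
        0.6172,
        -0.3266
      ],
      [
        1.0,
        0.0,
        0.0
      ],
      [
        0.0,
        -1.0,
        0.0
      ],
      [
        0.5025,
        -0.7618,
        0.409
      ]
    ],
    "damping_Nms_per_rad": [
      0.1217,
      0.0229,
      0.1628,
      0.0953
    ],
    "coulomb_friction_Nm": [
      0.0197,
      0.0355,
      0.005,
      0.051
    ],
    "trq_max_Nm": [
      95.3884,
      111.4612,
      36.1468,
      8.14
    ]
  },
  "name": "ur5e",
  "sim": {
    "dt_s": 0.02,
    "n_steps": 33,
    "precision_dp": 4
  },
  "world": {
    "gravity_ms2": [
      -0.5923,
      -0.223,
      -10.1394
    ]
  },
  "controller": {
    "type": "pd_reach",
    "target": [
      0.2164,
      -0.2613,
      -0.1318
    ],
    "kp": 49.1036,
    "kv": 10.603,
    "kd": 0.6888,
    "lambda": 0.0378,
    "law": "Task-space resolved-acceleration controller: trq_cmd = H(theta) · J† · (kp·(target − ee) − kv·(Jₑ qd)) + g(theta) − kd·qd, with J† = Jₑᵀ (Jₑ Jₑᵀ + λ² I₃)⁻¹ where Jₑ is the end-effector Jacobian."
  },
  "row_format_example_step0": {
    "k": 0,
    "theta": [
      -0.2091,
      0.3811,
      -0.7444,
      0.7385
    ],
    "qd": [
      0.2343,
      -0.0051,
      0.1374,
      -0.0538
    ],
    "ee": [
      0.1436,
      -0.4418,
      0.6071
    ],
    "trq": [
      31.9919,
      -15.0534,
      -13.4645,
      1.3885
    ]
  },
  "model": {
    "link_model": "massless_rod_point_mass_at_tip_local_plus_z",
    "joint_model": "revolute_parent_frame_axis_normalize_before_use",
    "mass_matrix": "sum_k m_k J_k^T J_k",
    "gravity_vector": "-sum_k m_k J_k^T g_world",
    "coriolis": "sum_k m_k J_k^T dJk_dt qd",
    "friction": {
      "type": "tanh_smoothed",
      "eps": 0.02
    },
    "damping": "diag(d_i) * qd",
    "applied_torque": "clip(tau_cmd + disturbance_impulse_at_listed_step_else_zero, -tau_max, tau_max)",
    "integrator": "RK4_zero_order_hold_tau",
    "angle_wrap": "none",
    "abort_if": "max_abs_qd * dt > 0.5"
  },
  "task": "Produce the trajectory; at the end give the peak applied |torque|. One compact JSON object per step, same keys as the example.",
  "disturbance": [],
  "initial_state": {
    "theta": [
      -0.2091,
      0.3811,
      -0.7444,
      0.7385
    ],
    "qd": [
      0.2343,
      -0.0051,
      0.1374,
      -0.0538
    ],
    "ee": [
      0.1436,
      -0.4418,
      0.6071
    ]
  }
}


{"k":1,"theta":[-0.1936,0.3753,-0.764,0.7921],"qd":[1.354,-0.5263,-2.0217,5.2466],"ee":[0.1447,-0.439,0.6021],"trq":[25.1693,-12.5805,-8.5943,-2.6167]}
{"k":2,"theta":[-0.149,0.3741,-0.8022,0.9012],"qd":[3.0882,0.3829,-1.8307,5.6752],"ee":[0.1491,-0.4331,0.5895],"trq":[18.1244,-9.8412,-6.0179,-2.351]}
{"k":3,"theta":[-0.0764,0.3871,-0.8396,1.0155],"qd":[4.1801,0.8999,-1.9324,5.7403],"ee":[0.1573,-0.4236,0.5745],"trq":[11.4674,-6.7181,-3.5888,-1.9381]}
{"k":4,"theta":[0.0134,0.4079,-0.8806,1.1277],"qd":[4.8192,1.1742,-2.187,5.4859],"ee":[0.1683,-0.4107,0.5579],"trq":[5.8814,-3.8624,-1.5688,-1.4489]}
{"k":5,"theta":[0.1127,0.4323,-0.9279,1.2332],"qd":[5.121,1.2615,-2.5475,5.0676],"ee":[0.1814,-0.3954,0.54],"trq":[1.6163,-1.5346,0.006,-0.9978]}
{"k":6,"theta":[0.2158,0.4572,-0.9828,1.3295],"qd":[5.2056,1.2308,-2.9476,4.5709],"ee":[0.1956,-0.379,0.5211],"trq":[-1.4202,0.216,1.1612,-0.6184]}
{"k":7,"theta":[0.3194,0.4809,-1.0456,1.4157],"qd":[5.1711,1.1388,-3.338,4.0458],"ee":[0.2104,-0.3624,0.5012],"trq":[-3.4749,1.4514,1.9596,-0.312]}
{"k":8,"theta":[0.4218,0.5025,-1.1159,1.4913],"qd":[5.0848,1.0212,-3.693,3.5203],"ee":[0.2251,-0.3463,0.4806],"trq":[-4.8159,2.2753,2.4764,-0.0675]}
{"k":9,"theta":[0.5224,0.5216,-1.193,1.5566],"qd":[4.9866,0.8945,-4.0042,3.0083],"ee":[0.2392,-0.3313,0.4594],"trq":[-5.6718,2.7957,2.7817,0.1312]}
{"k":10,"theta":[0.6211,0.5381,-1.2758,1.6119],"qd":[4.8964,0.7616,-4.2718,2.5146],"ee":[0.2526,-0.3176,0.4377],"trq":[-6.2157,3.1085,2.9336,0.3009]}
{"k":11,"theta":[0.7181,0.5519,-1.3636,1.6575],"qd":[4.8204,0.617,-4.4983,2.0391],"ee":[0.265,-0.3055,0.4156],"trq":[-6.5697,3.2917,2.9758,0.4571]}
{"k":12,"theta":[0.8138,0.5626,-1.4556,1.6937],"qd":[4.7566,0.451,-4.6851,1.5798],"ee":[0.2762,-0.2949,0.3933],"trq":[-6.8134,3.4052,2.9392,0.6125]}
{"k":13,"theta":[0.9083,0.5696,-1.5509,1.721],"qd":[4.6978,0.2526,-4.8312,1.1349],"ee":[0.2864,-0.2858,0.3707],"trq":[-6.9939,3.4924,2.8439,0.7764]}
{"k":14,"theta":[1.0015,0.5722,-1.6487,1.7395],"qd":[4.635,0.0123,-4.9325,0.7026],"ee":[0.2954,-0.2782,0.3481],"trq":[-7.1327,3.58,2.7012,0.9541]}
{"k":15,"theta":[1.0935,0.5697,-1.748,1.7494],"qd":[4.567,-0.2651,-4.9768,0.2775],"ee":[0.3033,-0.272,0.3254],"trq":[-7.2242,3.6586,2.5109,1.1504]}
{"k":16,"theta":[1.1839,0.5611,-1.8477,1.751],"qd":[4.473,-0.6013,-4.972,-0.1234],"ee":[0.3099,-0.2671,0.3027],"trq":[-7.276,3.7645,2.2868,1.347]}
{"k":17,"theta":[1.2721,0.5451,-1.9468,1.7451],"qd":[4.3461,-0.9961,-4.9178,-0.482],"ee":[0.3153,-0.2636,0.2802],"trq":[-7.274,3.8912,2.0262,1.5131]}
{"k":18,"theta":[1.3575,0.5209,-2.0442,1.732],"qd":[4.1936,-1.4269,-4.797,-0.8382],"ee":[0.3192,-0.2611,0.258],"trq":[-7.1858,4.0026,1.7155,1.6927]}
{"k":19,"theta":[1.4397,0.4879,-2.1385,1.7119],"qd":[4.02,-1.8845,-4.6128,-1.179],"ee":[0.3216,-0.2598,0.2363],"trq":[-7.0022,4.0797,1.3593,1.864]}
{"k":20,"theta":[1.5183,0.4455,-2.2286,1.6852],"qd":[3.836,-2.3539,-4.3709,-1.4953],"ee":[0.3225,-0.2594,0.2155],"trq":[-6.718,4.0992,0.9636,2.0089]}
{"k":21,"theta":[1.5933,0.3937,-2.3133,1.6525],"qd":[3.6563,-2.8177,-4.0801,-1.7784],"ee":[0.3218,-0.2598,0.1959],"trq":[-6.3374,4.0394,0.5384,2.112]}
{"k":22,"theta":[1.6649,0.3328,-2.3918,1.6145],"qd":[3.4977,-3.2596,-3.7531,-2.0195],"ee":[0.3195,-0.2608,0.1779],"trq":[-5.8805,3.8872,0.0978,2.1605]}
{"k":23,"theta":[1.7336,0.2634,-2.4636,1.5722],"qd":[3.3748,-3.667,-3.4054,-2.2106],"ee":[0.316,-0.2621,0.162],"trq":[-5.3896,3.645,-0.34,2.1461]}
{"k":24,"theta":[1.8003,0.1862,-2.5284,1.5265],"qd":[3.2967,-4.0327,-3.0533,-2.3458],"ee":[0.3115,-0.2634,0.1486],"trq":[-4.9317,3.3356,-0.7533,2.0652]}
{"k":25,"theta":[1.8658,0.1021,-2.5862,1.4786],"qd":[3.2638,-4.354,-2.7116,-2.4232],"ee":[0.3065,-0.2644,0.1377],"trq":[-4.5874,3.0008,-1.1163,1.9196]}
{"k":26,"theta":[1.931,0.0119,-2.6373,1.4297],"qd":[3.2679,-4.6283,-2.3905,-2.4435],"ee":[0.3016,-0.2647,0.1296],"trq":[-4.4128,2.6884,-1.3965,1.7148]}
{"k":27,"theta":[1.9965,-0.0833,-2.6822,1.3808],"qd":[3.2969,-4.8459,-2.0935,-2.4074],"ee":[0.2974,-0.2642,0.1239],"trq":[-4.3657,2.4268,-1.5495,1.4561]}
{"k":28,"theta":[2.0628,-0.1821,-2.7213,1.3332],"qd":[3.3479,-4.9826,-1.817,-2.3095],"ee":[0.2946,-0.2626,0.1202],"trq":[-4.2092,2.1909,-1.5183,1.1447]}
{"k":29,"theta":[2.1306,-0.2824,-2.755,1.2882],"qd":[3.4477,-4.9964,-1.5526,-2.1323],"ee":[0.2937,-0.26,0.1176],"trq":[-3.4642,1.8734,-1.2505,0.7729]}
{"k":30,"theta":[2.2017,-0.3812,-2.7833,1.2479],"qd":[3.6758,-4.8334,-1.2948,-1.8448],"ee":[0.2949,-0.2565,0.1155],"trq":[-1.5946,1.298,-0.7559,0.3262]}
{"k":31,"theta":[2.2799,-0.4745,-2.8066,1.2146],"qd":[4.161,-4.4588,-1.0547,-1.421],"ee":[0.2981,-0.2526,0.1126],"trq":[1.456,0.3324,-0.1706,-0.2003]}
{"k":32,"theta":[2.3715,-0.5587,-2.8256,1.191],"qd":[5.0122,-3.9104,-0.8681,-0.8809],"ee":[0.3029,-0.2491,0.1081],"trq":[4.8539,-0.9245,0.2863,-0.7743]}
{"k":33,"theta":[2.4837,-0.6313,-2.8419,1.1784],"qd":[6.2154,-3.3043,-0.7821,-0.3023],"ee":[0.3082,-0.2469,0.1013]}
{"summary": "max |trq| (N\u00b7m): 31.9919"}


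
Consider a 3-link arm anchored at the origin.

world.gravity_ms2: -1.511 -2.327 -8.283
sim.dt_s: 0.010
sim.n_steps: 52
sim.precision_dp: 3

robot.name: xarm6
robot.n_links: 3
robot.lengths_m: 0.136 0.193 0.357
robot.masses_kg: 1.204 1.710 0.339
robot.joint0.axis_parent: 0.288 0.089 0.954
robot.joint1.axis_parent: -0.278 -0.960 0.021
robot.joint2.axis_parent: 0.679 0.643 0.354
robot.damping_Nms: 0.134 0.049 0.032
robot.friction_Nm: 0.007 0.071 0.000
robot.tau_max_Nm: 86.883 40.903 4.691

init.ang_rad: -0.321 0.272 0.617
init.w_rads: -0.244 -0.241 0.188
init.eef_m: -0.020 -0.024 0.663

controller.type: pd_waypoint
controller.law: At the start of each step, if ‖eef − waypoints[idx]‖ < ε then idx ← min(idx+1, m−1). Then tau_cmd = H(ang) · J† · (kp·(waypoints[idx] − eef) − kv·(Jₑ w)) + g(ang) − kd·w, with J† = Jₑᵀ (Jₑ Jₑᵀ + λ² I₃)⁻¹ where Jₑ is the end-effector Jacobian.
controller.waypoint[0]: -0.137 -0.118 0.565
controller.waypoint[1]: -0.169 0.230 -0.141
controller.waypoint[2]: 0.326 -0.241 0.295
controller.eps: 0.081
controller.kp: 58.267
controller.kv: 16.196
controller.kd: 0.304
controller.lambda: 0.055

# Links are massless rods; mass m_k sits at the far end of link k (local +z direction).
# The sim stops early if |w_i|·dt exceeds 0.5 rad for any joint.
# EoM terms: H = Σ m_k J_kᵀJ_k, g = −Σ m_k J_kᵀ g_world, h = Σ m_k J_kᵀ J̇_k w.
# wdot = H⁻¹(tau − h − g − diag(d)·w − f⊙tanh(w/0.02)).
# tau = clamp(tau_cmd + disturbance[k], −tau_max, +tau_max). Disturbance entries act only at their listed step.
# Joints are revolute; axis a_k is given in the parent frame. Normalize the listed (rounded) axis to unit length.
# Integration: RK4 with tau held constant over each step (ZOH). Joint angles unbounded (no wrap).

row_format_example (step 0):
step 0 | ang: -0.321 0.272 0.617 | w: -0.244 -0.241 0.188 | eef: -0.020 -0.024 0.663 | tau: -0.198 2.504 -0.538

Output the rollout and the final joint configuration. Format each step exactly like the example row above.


step 1 | ang: -0.322 0.272 0.621 | w: 0.080 0.237 0.626 | eef: -0.019 -0.025 0.663 | tau: -0.373 1.926 -0.634
step 2 | ang: -0.320 0.276 0.629 | w: 0.309 0.586 0.901 | eef: -0.019 -0.026 0.662 | tau: -0.458 1.432 -0.666
step 3 | ang: -0.316 0.283 0.639 | w: 0.477 0.848 1.074 | eef: -0.020 -0.027 0.662 | tau: -0.489 0.999 -0.660
step 4 | ang: -0.311 0.293 0.650 | w: 0.600 1.044 1.175 | eef: -0.021 -0.028 0.661 | tau: -0.488 0.618 -0.631
step 5 | ang: -0.304 0.304 0.662 | w: 0.691 1.191 1.226 | eef: -0.023 -0.029 0.660 | tau: -0.468 0.283 -0.588
step 6 | ang: -0.297 0.316 0.674 | w: 0.759 1.299 1.242 | eef: -0.025 -0.030 0.659 | tau: -0.439 -0.014 -0.538
step 7 | ang: -0.289 0.330 0.687 | w: 0.812 1.379 1.235 | eef: -0.027 -0.031 0.658 | tau: -0.407 -0.276 -0.486
step 8 | ang: -0.281 0.344 0.699 | w: 0.853 1.435 1.214 | eef: -0.030 -0.032 0.657 | tau: -0.377 -0.508 -0.435
step 9 | ang: -0.272 0.358 0.711 | w: 0.884 1.473 1.182 | eef: -0.032 -0.032 0.656 | tau: -0.351 -0.714 -0.386
step 10 | ang: -0.263 0.373 0.722 | w: 0.909 1.497 1.145 | eef: -0.035 -0.033 0.655 | tau: -0.331 -0.897 -0.340
step 11 | ang: -0.254 0.388 0.734 | w: 0.928 1.510 1.105 | eef: -0.038 -0.033 0.654 | tau: -0.315 -1.059 -0.299
step 12 | ang: -0.244 0.403 0.744 | w: 0.942 1.514 1.064 | eef: -0.042 -0.034 0.652 | tau: -0.306 -1.204 -0.261
step 13 | ang: -0.235 0.418 0.755 | w: 0.952 1.510 1.023 | eef: -0.045 -0.034 0.651 | tau: -0.302 -1.333 -0.227
step 14 | ang: -0.225 0.434 0.765 | w: 0.958 1.500 0.982 | eef: -0.048 -0.035 0.650 | tau: -0.303 -1.448 -0.196
step 15 | ang: -0.216 0.448 0.775 | w: 0.962 1.486 0.944 | eef: -0.051 -0.036 0.649 | tau: -0.308 -1.552 -0.170
step 16 | ang: -0.206 0.463 0.784 | w: 0.962 1.468 0.907 | eef: -0.055 -0.036 0.648 | tau: -0.317 -1.645 -0.146
step 17 | ang: -0.197 0.478 0.793 | w: 0.960 1.447 0.872 | eef: -0.058 -0.037 0.647 | tau: -0.328 -1.729 -0.125
step 18 | ang: -0.187 0.492 0.801 | w: 0.955 1.423 0.840 | eef: -0.061 -0.038 0.646 | tau: -0.342 -1.805 -0.106
step 19 | ang: -0.178 0.506 0.809 | w: 0.949 1.398 0.809 | eef: -0.065 -0.038 0.645 | tau: -0.358 -1.874 -0.089
step 20 | ang: -0.168 0.520 0.817 | w: 0.941 1.371 0.780 | eef: -0.068 -0.039 0.644 | tau: -0.375 -1.937 -0.075
step 21 | ang: -0.159 0.534 0.825 | w: 0.931 1.343 0.753 | eef: -0.071 -0.040 0.643 | tau: -0.394 -1.995 -0.061
step 22 | ang: -0.149 0.547 0.832 | w: 0.920 1.315 0.727 | eef: -0.074 -0.041 0.641 | tau: -0.413 -2.048 -0.050
step 23 | ang: -0.140 0.560 0.840 | w: 0.908 1.286 0.703 | eef: -0.077 -0.042 0.640 | tau: -0.433 -2.097 -0.039
step 24 | ang: -0.131 0.573 0.847 | w: 0.896 1.257 0.681 | eef: -0.080 -0.043 0.639 | tau: -0.453 -2.142 -0.030
step 25 | ang: -0.122 0.585 0.853 | w: 0.882 1.227 0.660 | eef: -0.083 -0.044 0.638 | tau: -0.472 -2.184 -0.021
step 26 | ang: -0.114 0.597 0.860 | w: 0.867 1.198 0.640 | eef: -0.086 -0.045 0.637 | tau: -0.492 -2.223 -0.013
step 27 | ang: -0.105 0.609 0.866 | w: 0.853 1.169 0.622 | eef: -0.089 -0.046 0.636 | tau: -0.512 -2.259 -0.006
step 28 | ang: -0.097 0.621 0.872 | w: 0.837 1.140 0.604 | eef: -0.091 -0.047 0.635 | tau: -0.531 -2.294 0.001
step 29 | ang: -0.088 0.632 0.878 | w: 0.822 1.112 0.588 | eef: -0.094 -0.048 0.634 | tau: -0.549 -2.326 0.007
step 30 | ang: -0.080 0.643 0.884 | w: 0.806 1.083 0.572 | eef: -0.096 -0.049 0.633 | tau: -0.567 -2.356 0.013
step 31 | ang: -0.072 0.653 0.890 | w: 0.790 1.056 0.557 | eef: -0.099 -0.050 0.631 | tau: -0.585 -2.384 0.019
step 32 | ang: -0.064 0.664 0.895 | w: 0.773 1.029 0.543 | eef: -0.101 -0.051 0.630 | tau: -0.602 -2.411 0.024
step 33 | ang: -0.057 0.674 0.900 | w: 0.757 1.002 0.530 | eef: -0.103 -0.053 0.629 | tau: -0.618 -2.437 0.028
step 34 | ang: -0.049 0.684 0.906 | w: 0.741 0.976 0.518 | eef: -0.106 -0.054 0.628 | tau: -0.634 -2.461 0.033
step 35 | ang: -0.042 0.694 0.911 | w: 0.725 0.950 0.506 | eef: -0.108 -0.055 0.627 | tau: -0.649 -2.484 0.037
step 36 | ang: -0.035 0.703 0.916 | w: 0.709 0.926 0.495 | eef: -0.110 -0.056 0.626 | tau: -0.664 -2.505 0.042
step 37 | ang: -0.028 0.712 0.921 | w: 0.693 0.901 0.484 | eef: -0.112 -0.057 0.625 | tau: -0.677 -2.526 0.045
step 38 | ang: -0.021 0.721 0.925 | w: 0.677 0.877 0.474 | eef: -0.114 -0.059 0.624 | tau: -0.691 -2.546 0.049
step 39 | ang: -0.014 0.730 0.930 | w: 0.661 0.854 0.464 | eef: -0.115 -0.060 0.623 | tau: -0.703 -2.565 0.053
step 40 | ang: -0.008 0.738 0.935 | w: 0.646 0.832 0.455 | eef: -0.117 -0.061 0.622 | tau: -0.715 -2.583 0.056
step 41 | ang: -0.001 0.746 0.939 | w: 0.631 0.810 0.446 | eef: -0.119 -0.062 0.621 | tau: -11.446 12.987 -0.652
step 42 | ang: 0.001 0.764 0.958 | w: -0.194 2.653 3.325 | eef: -0.121 -0.063 0.618 | tau: -9.475 10.463 -1.346
step 43 | ang: -0.004 0.797 1.001 | w: -0.759 4.034 5.133 | eef: -0.123 -0.061 0.614 | tau: -7.398 8.156 -1.574
step 44 | ang: -0.013 0.843 1.057 | w: -1.077 5.085 6.181 | eef: -0.127 -0.057 0.607 | tau: -5.365 6.077 -1.524
step 45 | ang: -0.025 0.897 1.122 | w: -1.195 5.889 6.702 | eef: -0.131 -0.052 0.599 | tau: -3.495 4.243 -1.322
step 46 | ang: -0.036 0.959 1.190 | w: -1.166 6.505 6.873 | eef: -0.138 -0.045 0.590 | tau: -1.874 2.656 -1.050
step 47 | ang: -0.047 1.027 1.258 | w: -1.038 6.975 6.820 | eef: -0.145 -0.037 0.580 | tau: -0.553 1.304 -0.758
step 48 | ang: -0.057 1.098 1.326 | w: -0.851 7.329 6.635 | eef: -0.153 -0.027 0.569 | tau: 0.452 0.165 -0.477
step 49 | ang: -0.064 1.173 1.391 | w: -0.635 7.590 6.379 | eef: -0.162 -0.018 0.557 | tau: 1.152 -0.788 -0.220
step 50 | ang: -0.069 1.250 1.453 | w: -0.413 7.776 6.091 | eef: -0.171 -0.008 0.545 | tau: 1.575 -1.579 0.006
step 51 | ang: -0.073 1.328 1.512 | w: -0.200 7.899 5.793 | eef: -0.181 0.002 0.531 | tau: 1.764 -2.233 0.202
step 52 | ang: -0.074 1.407 1.569 | w: -0.003 7.969 5.497 | eef: -0.191 0.012 0.518
final ang (rad): -0.074 1.407 1.569


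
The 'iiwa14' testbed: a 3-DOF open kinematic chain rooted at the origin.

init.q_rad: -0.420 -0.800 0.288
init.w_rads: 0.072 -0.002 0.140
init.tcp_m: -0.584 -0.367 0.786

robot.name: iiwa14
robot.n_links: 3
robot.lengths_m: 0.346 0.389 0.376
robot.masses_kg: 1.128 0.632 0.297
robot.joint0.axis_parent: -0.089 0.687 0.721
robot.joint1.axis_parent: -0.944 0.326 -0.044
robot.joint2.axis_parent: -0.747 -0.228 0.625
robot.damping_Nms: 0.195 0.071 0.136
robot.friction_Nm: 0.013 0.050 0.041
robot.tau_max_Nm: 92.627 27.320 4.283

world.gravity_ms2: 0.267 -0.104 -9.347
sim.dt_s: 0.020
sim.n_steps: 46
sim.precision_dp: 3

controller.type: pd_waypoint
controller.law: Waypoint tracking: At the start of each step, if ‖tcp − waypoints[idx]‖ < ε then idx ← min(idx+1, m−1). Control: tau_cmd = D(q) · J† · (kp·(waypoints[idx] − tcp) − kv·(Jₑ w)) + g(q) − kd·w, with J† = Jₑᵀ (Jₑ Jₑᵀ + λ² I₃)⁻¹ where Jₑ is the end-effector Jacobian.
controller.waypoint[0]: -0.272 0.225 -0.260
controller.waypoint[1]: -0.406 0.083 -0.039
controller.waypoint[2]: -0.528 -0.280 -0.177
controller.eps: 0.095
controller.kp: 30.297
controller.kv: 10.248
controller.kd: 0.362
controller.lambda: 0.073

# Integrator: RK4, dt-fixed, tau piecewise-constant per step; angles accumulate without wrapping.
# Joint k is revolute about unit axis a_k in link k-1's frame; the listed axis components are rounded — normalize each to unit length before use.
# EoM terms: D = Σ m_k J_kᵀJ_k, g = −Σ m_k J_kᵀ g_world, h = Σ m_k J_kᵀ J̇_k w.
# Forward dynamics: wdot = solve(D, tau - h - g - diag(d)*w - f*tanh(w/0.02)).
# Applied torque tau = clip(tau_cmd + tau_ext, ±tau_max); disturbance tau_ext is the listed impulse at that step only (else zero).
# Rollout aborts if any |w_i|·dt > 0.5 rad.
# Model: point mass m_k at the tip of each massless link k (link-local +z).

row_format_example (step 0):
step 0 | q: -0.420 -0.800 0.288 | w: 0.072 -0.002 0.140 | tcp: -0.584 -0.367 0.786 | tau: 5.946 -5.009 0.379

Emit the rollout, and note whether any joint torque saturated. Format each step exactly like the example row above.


step 1 | q: -0.413 -0.815 0.326 | w: 0.655 -1.407 3.459 | tcp: -0.583 -0.367 0.783 | tau: 7.098 -3.341 -0.740
step 2 | q: -0.396 -0.849 0.400 | w: 0.950 -2.066 3.915 | tcp: -0.583 -0.369 0.774 | tau: 7.360 -1.645 -0.526
step 3 | q: -0.375 -0.895 0.480 | w: 1.198 -2.530 4.078 | tcp: -0.581 -0.375 0.760 | tau: 7.066 -0.155 -0.247
step 4 | q: -0.349 -0.949 0.562 | w: 1.403 -2.851 4.116 | tcp: -0.576 -0.386 0.742 | tau: 6.375 1.084 0.012
step 5 | q: -0.319 -1.008 0.644 | w: 1.560 -3.058 4.067 | tcp: -0.569 -0.400 0.721 | tau: 5.463 2.057 0.238
step 6 | q: -0.287 -1.070 0.724 | w: 1.674 -3.176 3.963 | tcp: -0.559 -0.415 0.698 | tau: 4.482 2.780 0.423
step 7 | q: -0.253 -1.135 0.802 | w: 1.749 -3.232 3.828 | tcp: -0.547 -0.430 0.673 | tau: 3.534 3.286 0.566
step 8 | q: -0.217 -1.199 0.877 | w: 1.793 -3.244 3.682 | tcp: -0.533 -0.445 0.647 | tau: 2.679 3.617 0.669
step 9 | q: -0.181 -1.264 0.949 | w: 1.812 -3.229 3.533 | tcp: -0.519 -0.459 0.620 | tau: 1.940 3.814 0.738
step 10 | q: -0.145 -1.328 1.018 | w: 1.811 -3.198 3.386 | tcp: -0.503 -0.471 0.593 | tau: 1.321 3.912 0.780
step 11 | q: -0.109 -1.392 1.084 | w: 1.797 -3.160 3.244 | tcp: -0.487 -0.482 0.565 | tau: 0.815 3.941 0.800
step 12 | q: -0.074 -1.455 1.147 | w: 1.771 -3.121 3.105 | tcp: -0.470 -0.490 0.537 | tau: 0.409 3.921 0.804
step 13 | q: -0.039 -1.517 1.208 | w: 1.737 -3.085 2.969 | tcp: -0.454 -0.497 0.509 | tau: 0.090 3.867 0.797
step 14 | q: -0.004 -1.578 1.266 | w: 1.698 -3.054 2.834 | tcp: -0.439 -0.501 0.480 | tau: -0.156 3.793 0.783
step 15 | q: 0.029 -1.639 1.321 | w: 1.654 -3.031 2.699 | tcp: -0.424 -0.503 0.452 | tau: -0.341 3.704 0.765
step 16 | q: 0.062 -1.699 1.374 | w: 1.608 -3.016 2.562 | tcp: -0.409 -0.504 0.424 | tau: -0.476 3.605 0.744
step 17 | q: 0.094 -1.760 1.424 | w: 1.561 -3.010 2.422 | tcp: -0.396 -0.502 0.397 | tau: -0.570 3.500 0.723
step 18 | q: 0.124 -1.820 1.471 | w: 1.513 -3.013 2.279 | tcp: -0.384 -0.499 0.369 | tau: -0.631 3.390 0.703
step 19 | q: 0.154 -1.880 1.515 | w: 1.466 -3.024 2.132 | tcp: -0.372 -0.493 0.342 | tau: -0.664 3.276 0.686
step 20 | q: 0.183 -1.941 1.556 | w: 1.420 -3.044 1.980 | tcp: -0.362 -0.487 0.315 | tau: -0.674 3.157 0.670
step 21 | q: 0.211 -2.002 1.594 | w: 1.376 -3.070 1.824 | tcp: -0.352 -0.478 0.288 | tau: -0.666 3.034 0.658
step 22 | q: 0.238 -2.064 1.629 | w: 1.335 -3.104 1.663 | tcp: -0.344 -0.468 0.262 | tau: -0.643 2.906 0.650
step 23 | q: 0.264 -2.126 1.660 | w: 1.296 -3.143 1.498 | tcp: -0.337 -0.457 0.237 | tau: -0.608 2.772 0.644
step 24 | q: 0.290 -2.190 1.689 | w: 1.261 -3.187 1.328 | tcp: -0.330 -0.444 0.212 | tau: -0.564 2.634 0.643
step 25 | q: 0.315 -2.254 1.713 | w: 1.230 -3.234 1.155 | tcp: -0.325 -0.430 0.187 | tau: -0.513 2.491 0.645
step 26 | q: 0.339 -2.319 1.735 | w: 1.204 -3.283 0.977 | tcp: -0.320 -0.415 0.163 | tau: -0.457 2.343 0.650
step 27 | q: 0.363 -2.385 1.753 | w: 1.183 -3.333 0.797 | tcp: -0.317 -0.398 0.141 | tau: -0.398 2.191 0.659
step 28 | q: 0.387 -2.452 1.767 | w: 1.168 -3.383 0.614 | tcp: -0.314 -0.381 0.119 | tau: -0.337 2.035 0.671
step 29 | q: 0.410 -2.521 1.777 | w: 1.159 -3.429 0.430 | tcp: -0.312 -0.362 0.097 | tau: -0.275 1.878 0.686
step 30 | q: 0.433 -2.590 1.784 | w: 1.157 -3.472 0.244 | tcp: -0.311 -0.343 0.077 | tau: -0.214 1.720 0.703
step 31 | q: 0.456 -2.659 1.787 | w: 1.163 -3.509 0.058 | tcp: -0.311 -0.322 0.058 | tau: -0.153 1.563 0.723
step 32 | q: 0.480 -2.730 1.787 | w: 1.180 -3.535 -0.082 | tcp: -0.311 -0.301 0.040 | tau: -0.094 1.409 0.718
step 33 | q: 0.504 -2.801 1.784 | w: 1.202 -3.553 -0.226 | tcp: -0.312 -0.278 0.024 | tau: -0.039 1.263 0.716
step 34 | q: 0.528 -2.872 1.777 | w: 1.229 -3.561 -0.390 | tcp: -0.313 -0.255 0.009 | tau: 0.009 1.131 0.728
step 35 | q: 0.553 -2.943 1.768 | w: 1.259 -3.555 -0.557 | tcp: -0.315 -0.232 -0.005 | tau: 0.040 1.028 0.746
step 36 | q: 0.578 -3.014 1.755 | w: 1.288 -3.529 -0.718 | tcp: -0.318 -0.208 -0.017 | tau: 0.033 0.977 0.763
step 37 | q: 0.604 -3.084 1.739 | w: 1.304 -3.472 -0.862 | tcp: -0.322 -0.184 -0.028 | tau: -0.050 1.015 0.776
step 38 | q: 0.630 -3.153 1.721 | w: 1.285 -3.371 -0.971 | tcp: -0.325 -0.159 -0.037 | tau: -0.252 1.174 0.777
step 39 | q: 0.655 -3.219 1.701 | w: 1.199 -3.206 -1.022 | tcp: -0.330 -0.135 -0.045 | tau: -0.593 1.442 0.759
step 40 | q: 0.677 -3.280 1.681 | w: 1.015 -2.962 -0.991 | tcp: -0.335 -0.112 -0.051 | tau: -1.013 1.731 0.717
step 41 | q: 0.695 -3.336 1.662 | w: 0.727 -2.644 -0.872 | tcp: -0.339 -0.089 -0.056 | tau: -1.387 1.907 0.655
step 42 | q: 0.705 -3.386 1.646 | w: 0.366 -2.279 -0.696 | tcp: -0.344 -0.067 -0.060 | tau: -1.605 1.892 0.590
step 43 | q: 0.709 -3.427 1.634 | w: -0.014 -1.908 -0.510 | tcp: -0.348 -0.046 -0.064 | tau: -1.645 1.700 0.542
step 44 | q: 0.705 -3.462 1.625 | w: -0.358 -1.565 -0.358 | tcp: -0.351 -0.027 -0.068 | tau: -1.550 1.397 0.521
step 45 | q: 0.695 -3.491 1.619 | w: -0.643 -1.268 -0.253 | tcp: -0.352 -0.009 -0.072 | tau: -1.376 1.054 0.527
step 46 | q: 0.680 -3.513 1.615 | w: -0.858 -1.022 -0.193 | tcp: -0.353 0.007 -0.077
any joint saturated: no


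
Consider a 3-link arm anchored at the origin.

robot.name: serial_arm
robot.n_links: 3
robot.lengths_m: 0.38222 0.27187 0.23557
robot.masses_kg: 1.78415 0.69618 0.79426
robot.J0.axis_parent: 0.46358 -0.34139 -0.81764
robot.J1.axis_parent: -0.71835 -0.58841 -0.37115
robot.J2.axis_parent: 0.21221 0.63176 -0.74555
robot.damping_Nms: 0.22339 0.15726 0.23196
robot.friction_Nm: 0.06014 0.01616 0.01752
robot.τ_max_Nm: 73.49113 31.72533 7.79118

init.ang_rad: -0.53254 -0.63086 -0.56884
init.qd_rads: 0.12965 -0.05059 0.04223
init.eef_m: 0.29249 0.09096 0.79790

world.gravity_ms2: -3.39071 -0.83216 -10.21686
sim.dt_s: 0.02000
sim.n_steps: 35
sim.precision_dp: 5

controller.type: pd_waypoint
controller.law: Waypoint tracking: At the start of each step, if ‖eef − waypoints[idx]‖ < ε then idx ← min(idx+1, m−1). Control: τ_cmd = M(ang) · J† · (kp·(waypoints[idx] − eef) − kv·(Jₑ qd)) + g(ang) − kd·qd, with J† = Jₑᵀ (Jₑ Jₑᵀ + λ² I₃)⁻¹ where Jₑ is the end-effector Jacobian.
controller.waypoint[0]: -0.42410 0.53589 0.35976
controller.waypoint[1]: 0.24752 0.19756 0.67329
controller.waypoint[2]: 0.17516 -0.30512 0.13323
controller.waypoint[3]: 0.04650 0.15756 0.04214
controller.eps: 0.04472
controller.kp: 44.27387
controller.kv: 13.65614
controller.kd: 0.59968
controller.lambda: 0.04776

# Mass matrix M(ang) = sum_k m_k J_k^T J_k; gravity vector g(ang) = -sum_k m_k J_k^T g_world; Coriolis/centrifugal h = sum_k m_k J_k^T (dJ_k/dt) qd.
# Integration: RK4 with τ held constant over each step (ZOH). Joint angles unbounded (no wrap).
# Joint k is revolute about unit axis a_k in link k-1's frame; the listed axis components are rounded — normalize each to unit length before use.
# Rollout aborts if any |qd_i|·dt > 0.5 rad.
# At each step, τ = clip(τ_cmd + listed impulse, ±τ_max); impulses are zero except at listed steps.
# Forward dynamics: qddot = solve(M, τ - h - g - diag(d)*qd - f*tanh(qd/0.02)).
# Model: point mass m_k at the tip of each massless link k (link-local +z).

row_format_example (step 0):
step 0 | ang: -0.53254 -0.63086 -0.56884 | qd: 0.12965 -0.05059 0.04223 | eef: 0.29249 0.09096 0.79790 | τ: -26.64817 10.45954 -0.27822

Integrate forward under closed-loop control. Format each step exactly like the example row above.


step 1 | ang: -0.54598 -0.63025 -0.62207 | qd: -1.41508 0.20556 -4.80793 | eef: 0.28856 0.09397 0.79757 | τ: -20.43404 7.78569 2.62242
step 2 | ang: -0.57777 -0.61587 -0.68198 | qd: -1.81641 1.15610 -1.62287 | eef: 0.28197 0.10921 0.79742 | τ: -13.11683 5.94588 -0.04024
step 3 | ang: -0.62200 -0.59092 -0.73452 | qd: -2.59182 1.36634 -3.43804 | eef: 0.27380 0.13365 0.79683 | τ: -8.92057 4.81410 0.93730
step 4 | ang: -0.67639 -0.55943 -0.78864 | qd: -2.87066 1.75670 -2.12108 | eef: 0.26344 0.16390 0.79499 | τ: -4.72618 3.98923 -0.22244
step 5 | ang: -0.73758 -0.52299 -0.83566 | qd: -3.24945 1.89171 -2.53618 | eef: 0.25119 0.19828 0.79165 | τ: -1.86181 3.42325 -0.06051
step 6 | ang: -0.80433 -0.48365 -0.88044 | qd: -3.43776 2.03275 -1.99265 | eef: 0.23666 0.23475 0.78647 | τ: 0.67460 2.97022 -0.52330
step 7 | ang: -0.87488 -0.44249 -0.91955 | qd: -3.62439 2.08099 -1.92233 | eef: 0.21996 0.27220 0.77945 | τ: 2.59966 2.60938 -0.59270
step 8 | ang: -0.94843 -0.40066 -0.95484 | qd: -3.73886 2.09835 -1.63148 | eef: 0.20107 0.30943 0.77060 | τ: 4.20995 2.29751 -0.78598
step 9 | ang: -1.02405 -0.35894 -0.98550 | qd: -3.83078 2.07110 -1.45100 | eef: 0.18019 0.34567 0.76008 | τ: 5.49394 2.02847 -0.87360
step 10 | ang: -1.10119 -0.31806 -1.01225 | qd: -3.88959 2.01429 -1.24265 | eef: 0.15752 0.38024 0.74807 | τ: 6.54660 1.79391 -0.96631
step 11 | ang: -1.17931 -0.27860 -1.03519 | qd: -3.92716 1.93017 -1.06758 | eef: 0.13335 0.41268 0.73481 | τ: 7.39695 1.59463 -1.02640
step 12 | ang: -1.25797 -0.24104 -1.05475 | qd: -3.94366 1.82501 -0.90468 | eef: 0.10800 0.44267 0.72056 | τ: 8.08413 1.43136 -1.07483
step 13 | ang: -1.33679 -0.20574 -1.07128 | qd: -3.94203 1.70324 -0.76308 | eef: 0.08179 0.46999 0.70558 | τ: 8.63209 1.30594 -1.10862
step 14 | ang: -1.41541 -0.17301 -1.08518 | qd: -3.92306 1.56959 -0.63992 | eef: 0.05505 0.49457 0.69011 | τ: 9.06214 1.21924 -1.13241
step 15 | ang: -1.49350 -0.14302 -1.09682 | qd: -3.88769 1.42839 -0.53555 | eef: 0.02810 0.51640 0.67440 | τ: 9.39083 1.17114 -1.14745
step 16 | ang: -1.57073 -0.11590 -1.10655 | qd: -3.83652 1.28368 -0.44857 | eef: 0.00121 0.53556 0.65864 | τ: 9.63230 1.16022 -1.15553
step 17 | ang: -1.64680 -0.09167 -1.11472 | qd: -3.77028 1.13909 -0.37759 | eef: -0.02537 0.55217 0.64302 | τ: 9.79851 1.18394 -1.15787
step 18 | ang: -1.72140 -0.07030 -1.12163 | qd: -3.68980 0.99772 -0.32084 | eef: -0.05145 0.56640 0.62769 | τ: 9.89982 1.23882 -1.15555
step 19 | ang: -1.79427 -0.05170 -1.12754 | qd: -3.59616 0.86218 -0.27647 | eef: -0.07685 0.57844 0.61277 | τ: 9.94523 1.32073 -1.14944
step 20 | ang: -1.86515 -0.03573 -1.13268 | qd: -3.49065 0.73447 -0.24264 | eef: -0.10144 0.58848 0.59835 | τ: 9.94254 1.42520 -1.14021
step 21 | ang: -1.93381 -0.02223 -1.13724 | qd: -3.37476 0.61608 -0.21757 | eef: -0.12512 0.59673 0.58449 | τ: 9.89851 1.54767 -1.12841
step 22 | ang: -2.00008 -0.01098 -1.14139 | qd: -3.25017 0.50797 -0.19964 | eef: -0.14783 0.60338 0.57125 | τ: 9.81903 1.68369 -1.11444
step 23 | ang: -2.06378 -0.00180 -1.14524 | qd: -3.11864 0.41063 -0.18744 | eef: -0.16953 0.60861 0.55864 | τ: 9.70927 1.82915 -1.09861
step 24 | ang: -2.12481 0.00556 -1.14889 | qd: -2.98200 0.32418 -0.17974 | eef: -0.19017 0.61261 0.54670 | τ: 9.57381 1.98032 -1.08113
step 25 | ang: -2.18306 0.01129 -1.15244 | qd: -2.84205 0.24838 -0.17555 | eef: -0.20976 0.61552 0.53541 | τ: 9.41677 2.13400 -1.06219
step 26 | ang: -2.23851 0.01560 -1.15593 | qd: -2.70052 0.18279 -0.17405 | eef: -0.22830 0.61749 0.52478 | τ: 9.24196 2.28748 -1.04195
step 27 | ang: -2.29112 0.01870 -1.15942 | qd: -2.55900 0.12674 -0.17461 | eef: -0.24580 0.61866 0.51480 | τ: 9.05286 2.43859 -1.02053
step 28 | ang: -2.34092 0.02077 -1.16294 | qd: -2.41892 0.07945 -0.17672 | eef: -0.26228 0.61914 0.50544 | τ: 8.85275 2.58562 -0.99811
step 29 | ang: -2.38794 0.02197 -1.16651 | qd: -2.28153 0.04011 -0.17998 | eef: -0.27777 0.61904 0.49668 | τ: 8.64467 2.72728 -0.97483
step 30 | ang: -2.43225 0.02246 -1.17016 | qd: -2.14783 0.00813 -0.18398 | eef: -0.29230 0.61846 0.48851 | τ: 8.43140 2.86165 -0.95092
step 31 | ang: -2.47393 0.02238 -1.17389 | qd: -2.01856 -0.01633 -0.18823 | eef: -0.30590 0.61747 0.48090 | τ: 8.21549 2.98438 -0.92670
step 32 | ang: -2.51307 0.02188 -1.17771 | qd: -1.89455 -0.03498 -0.19306 | eef: -0.31863 0.61614 0.47382 | τ: 7.99905 3.09810 -0.90200
step 33 | ang: -2.54980 0.02104 -1.18164 | qd: -1.77632 -0.04953 -0.19837 | eef: -0.33051 0.61454 0.46726 | τ: 7.78409 3.20613 -0.87699
step 34 | ang: -2.58421 0.01995 -1.18567 | qd: -1.66408 -0.06068 -0.20388 | eef: -0.34158 0.61272 0.46117 | τ: 7.57236 3.30870 -0.85195
step 35 | ang: -2.61645 0.01866 -1.18981 | qd: -1.55796 -0.06892 -0.20946 | eef: -0.35190 0.61075 0.45552


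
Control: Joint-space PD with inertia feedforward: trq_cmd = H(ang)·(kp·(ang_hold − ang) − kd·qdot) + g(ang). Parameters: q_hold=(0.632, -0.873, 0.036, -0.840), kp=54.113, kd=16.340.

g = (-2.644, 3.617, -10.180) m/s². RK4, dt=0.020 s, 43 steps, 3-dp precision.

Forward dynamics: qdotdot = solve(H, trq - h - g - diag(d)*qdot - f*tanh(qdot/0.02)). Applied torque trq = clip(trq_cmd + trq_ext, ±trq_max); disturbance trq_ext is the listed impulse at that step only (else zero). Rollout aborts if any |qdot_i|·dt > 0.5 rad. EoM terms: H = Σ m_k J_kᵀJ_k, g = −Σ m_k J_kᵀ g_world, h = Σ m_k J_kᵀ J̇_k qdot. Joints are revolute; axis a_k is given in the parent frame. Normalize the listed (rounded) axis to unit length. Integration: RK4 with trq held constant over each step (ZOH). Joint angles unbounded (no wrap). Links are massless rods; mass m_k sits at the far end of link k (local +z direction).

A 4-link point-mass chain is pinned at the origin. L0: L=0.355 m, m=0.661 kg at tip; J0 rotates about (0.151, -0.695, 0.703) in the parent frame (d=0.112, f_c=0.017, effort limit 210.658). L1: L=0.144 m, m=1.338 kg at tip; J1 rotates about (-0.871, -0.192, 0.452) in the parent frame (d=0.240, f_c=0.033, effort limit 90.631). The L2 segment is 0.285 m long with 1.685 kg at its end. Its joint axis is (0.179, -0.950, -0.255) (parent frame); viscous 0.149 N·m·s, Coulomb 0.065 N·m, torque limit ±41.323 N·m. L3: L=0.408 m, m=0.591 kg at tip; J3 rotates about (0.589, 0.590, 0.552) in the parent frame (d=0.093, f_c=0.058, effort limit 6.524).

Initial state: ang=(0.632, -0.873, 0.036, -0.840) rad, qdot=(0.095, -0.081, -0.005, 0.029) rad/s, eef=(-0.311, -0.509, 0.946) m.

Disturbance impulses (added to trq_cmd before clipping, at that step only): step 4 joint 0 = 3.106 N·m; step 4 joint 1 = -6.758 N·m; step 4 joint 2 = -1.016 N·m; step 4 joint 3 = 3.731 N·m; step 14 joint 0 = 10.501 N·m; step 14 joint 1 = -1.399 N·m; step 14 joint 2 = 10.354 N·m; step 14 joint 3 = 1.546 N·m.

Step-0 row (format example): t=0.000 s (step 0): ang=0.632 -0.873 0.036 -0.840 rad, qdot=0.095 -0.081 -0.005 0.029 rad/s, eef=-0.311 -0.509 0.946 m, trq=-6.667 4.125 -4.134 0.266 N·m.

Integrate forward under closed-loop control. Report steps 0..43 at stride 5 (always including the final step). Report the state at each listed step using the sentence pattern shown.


t=0.100 s (step 5): ang=0.636 -0.876 0.036 -0.829 rad, qdot=0.007 -0.011 -0.000 1.046 rad/s, eef=-0.310 -0.516 0.944 m, trq=-6.907 5.564 -3.618 -0.735 N·m.
t=0.200 s (step 10): ang=0.636 -0.878 0.036 -0.796 rad, qdot=-0.006 -0.001 -0.001 -0.026 rad/s, eef=-0.305 -0.527 0.941 m, trq=-5.874 3.604 -3.883 0.337 N·m.
t=0.300 s (step 15): ang=0.635 -0.876 0.043 -0.794 rad, qdot=0.050 0.060 0.684 0.598 rad/s, eef=-0.309 -0.527 0.941 m, trq=-9.249 3.654 -7.434 -0.029 N·m.
t=0.400 s (step 20): ang=0.639 -0.873 0.067 -0.782 rad, qdot=0.006 0.021 -0.003 -0.071 rad/s, eef=-0.322 -0.531 0.935 m, trq=-6.386 3.128 -4.706 0.412 N·m.
t=0.500 s (step 25): ang=0.636 -0.872 0.063 -0.790 rad, qdot=-0.042 0.005 -0.046 -0.071 rad/s, eef=-0.321 -0.527 0.937 m, trq=-5.789 3.036 -4.197 0.457 N·m.
t=0.600 s (step 30): ang=0.632 -0.871 0.059 -0.796 rad, qdot=-0.036 0.003 -0.041 -0.052 rad/s, eef=-0.318 -0.523 0.940 m, trq=-5.686 3.036 -4.081 0.465 N·m.
t=0.700 s (step 35): ang=0.629 -0.871 0.055 -0.800 rad, qdot=-0.024 0.002 -0.030 -0.038 rad/s, eef=-0.316 -0.521 0.942 m, trq=-5.681 3.053 -4.051 0.468 N·m.
t=0.800 s (step 40): ang=0.627 -0.871 0.053 -0.803 rad, qdot=-0.014 0.001 -0.023 -0.030 rad/s, eef=-0.315 -0.519 0.943 m, trq=-5.691 3.066 -4.036 0.470 N·m.
t=0.860 s (step 43): ang=0.626 -0.871 0.051 -0.805 rad, qdot=-0.010 0.001 -0.019 -0.027 rad/s, eef=-0.314 -0.518 0.943 m.


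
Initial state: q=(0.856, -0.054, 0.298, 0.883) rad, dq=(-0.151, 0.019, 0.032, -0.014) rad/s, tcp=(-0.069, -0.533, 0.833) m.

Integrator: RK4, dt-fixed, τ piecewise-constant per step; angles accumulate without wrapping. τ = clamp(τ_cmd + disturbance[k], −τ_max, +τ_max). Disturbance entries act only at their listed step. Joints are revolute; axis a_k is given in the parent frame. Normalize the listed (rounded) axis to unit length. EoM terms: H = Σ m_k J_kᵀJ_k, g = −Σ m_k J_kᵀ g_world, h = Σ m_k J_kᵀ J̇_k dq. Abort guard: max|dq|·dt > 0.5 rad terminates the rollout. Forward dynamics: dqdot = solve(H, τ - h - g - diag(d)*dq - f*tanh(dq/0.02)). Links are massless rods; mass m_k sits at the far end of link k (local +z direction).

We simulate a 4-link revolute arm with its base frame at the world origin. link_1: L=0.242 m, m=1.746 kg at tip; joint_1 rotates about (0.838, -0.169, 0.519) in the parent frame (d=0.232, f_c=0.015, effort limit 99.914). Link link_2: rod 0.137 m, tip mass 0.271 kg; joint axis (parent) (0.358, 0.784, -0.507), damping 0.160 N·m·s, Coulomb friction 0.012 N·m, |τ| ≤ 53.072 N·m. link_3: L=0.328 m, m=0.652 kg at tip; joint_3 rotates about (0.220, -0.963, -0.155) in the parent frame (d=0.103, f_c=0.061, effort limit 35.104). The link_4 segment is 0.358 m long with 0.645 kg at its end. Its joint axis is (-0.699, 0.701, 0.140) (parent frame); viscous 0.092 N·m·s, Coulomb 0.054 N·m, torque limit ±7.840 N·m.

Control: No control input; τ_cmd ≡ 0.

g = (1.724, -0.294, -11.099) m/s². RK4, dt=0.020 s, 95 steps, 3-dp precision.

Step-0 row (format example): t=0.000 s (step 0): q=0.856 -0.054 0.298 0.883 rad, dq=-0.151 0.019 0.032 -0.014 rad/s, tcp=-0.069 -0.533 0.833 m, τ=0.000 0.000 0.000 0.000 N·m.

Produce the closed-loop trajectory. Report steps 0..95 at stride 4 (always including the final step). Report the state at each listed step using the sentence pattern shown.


t=0.080 s (step 4): q=0.910 -0.085 0.282 0.998 rad, dq=1.462 -0.713 -0.384 2.738 rad/s, tcp=-0.066 -0.528 0.810 m, τ=0.000 0.000 0.000 0.000 N·m.
t=0.160 s (step 8): q=1.087 -0.163 0.229 1.287 rad, dq=2.944 -1.194 -0.991 4.251 rad/s, tcp=-0.059 -0.533 0.724 m, τ=0.000 0.000 0.000 0.000 N·m.
t=0.240 s (step 12): q=1.381 -0.276 0.120 1.640 rad, dq=4.424 -1.719 -1.765 4.313 rad/s, tcp=-0.052 -0.552 0.561 m, τ=0.000 0.000 0.000 0.000 N·m.
t=0.320 s (step 16): q=1.799 -0.462 -0.059 1.916 rad, dq=6.022 -3.112 -2.661 2.081 rad/s, tcp=-0.042 -0.589 0.317 m, τ=0.000 0.000 0.000 0.000 N·m.
t=0.400 s (step 20): q=2.321 -0.763 -0.240 1.903 rad, dq=6.630 -3.972 -1.068 -2.613 rad/s, tcp=-0.003 -0.632 0.005 m, τ=0.000 0.000 0.000 0.000 N·m.
t=0.480 s (step 24): q=2.790 -1.030 -0.224 1.418 rad, dq=4.802 -2.603 0.241 -10.609 rad/s, tcp=0.106 -0.633 -0.420 m, τ=0.000 0.000 0.000 0.000 N·m.
t=0.560 s (step 28): q=3.000 -1.175 -0.267 0.053 rad, dq=-0.475 0.774 2.857 -20.340 rad/s, tcp=0.311 -0.312 -0.884 m, τ=0.000 0.000 0.000 0.000 N·m.
t=0.640 s (step 32): q=3.081 -0.751 0.297 -0.926 rad, dq=4.821 3.936 2.060 -8.467 rad/s, tcp=0.371 0.249 -0.745 m, τ=0.000 0.000 0.000 0.000 N·m.
t=0.720 s (step 36): q=3.578 -0.668 0.219 -1.280 rad, dq=6.617 -0.091 -1.739 0.008 rad/s, tcp=0.311 0.579 -0.456 m, τ=0.000 0.000 0.000 0.000 N·m.
t=0.800 s (step 40): q=4.059 -0.660 0.157 -0.978 rad, dq=5.305 0.205 0.166 6.878 rad/s, tcp=0.266 0.817 -0.242 m, τ=0.000 0.000 0.000 0.000 N·m.
t=0.880 s (step 44): q=4.435 -0.680 0.173 -0.333 rad, dq=4.067 -0.673 -0.035 8.099 rad/s, tcp=0.239 0.964 -0.100 m, τ=0.000 0.000 0.000 0.000 N·m.
t=0.960 s (step 48): q=4.679 -0.725 0.181 0.175 rad, dq=1.882 -0.334 0.490 4.344 rad/s, tcp=0.207 0.994 -0.026 m, τ=0.000 0.000 0.000 0.000 N·m.
t=1.040 s (step 52): q=4.733 -0.726 0.283 0.396 rad, dq=-0.461 0.204 1.944 1.324 rad/s, tcp=0.166 0.986 -0.018 m, τ=0.000 0.000 0.000 0.000 N·m.
t=1.120 s (step 56): q=4.619 -0.718 0.451 0.395 rad, dq=-2.329 -0.234 1.918 -1.326 rad/s, tcp=0.122 0.972 -0.087 m, τ=0.000 0.000 0.000 0.000 N·m.
t=1.200 s (step 60): q=4.367 -0.818 0.520 0.186 rad, dq=-3.954 -2.436 -0.332 -3.620 rad/s, tcp=0.083 0.931 -0.231 m, τ=0.000 0.000 0.000 0.000 N·m.
t=1.280 s (step 64): q=3.989 -1.083 0.430 -0.107 rad, dq=-5.399 -3.748 -1.640 -3.227 rad/s, tcp=0.078 0.823 -0.426 m, τ=0.000 0.000 0.000 0.000 N·m.
t=1.360 s (step 68): q=3.547 -1.321 0.284 -0.289 rad, dq=-5.221 -1.632 -1.973 -1.268 rad/s, tcp=0.134 0.617 -0.653 m, τ=0.000 0.000 0.000 0.000 N·m.
t=1.440 s (step 72): q=3.209 -1.317 0.104 -0.287 rad, dq=-3.117 1.359 -2.674 1.539 rad/s, tcp=0.224 0.280 -0.863 m, τ=0.000 0.000 0.000 0.000 N·m.
t=1.520 s (step 76): q=3.019 -1.159 -0.109 -0.027 rad, dq=-2.029 2.446 -2.344 4.374 rad/s, tcp=0.311 -0.176 -0.919 m, τ=0.000 0.000 0.000 0.000 N·m.
t=1.600 s (step 80): q=2.833 -0.940 -0.256 0.248 rad, dq=-2.720 2.944 -1.354 1.894 rad/s, tcp=0.368 -0.582 -0.733 m, τ=0.000 0.000 0.000 0.000 N·m.
t=1.680 s (step 84): q=2.593 -0.707 -0.331 0.285 rad, dq=-3.135 2.759 -0.556 -0.523 rad/s, tcp=0.397 -0.826 -0.451 m, τ=0.000 0.000 0.000 0.000 N·m.
t=1.760 s (step 88): q=2.363 -0.524 -0.377 0.223 rad, dq=-2.424 1.667 -0.786 -0.751 rad/s, tcp=0.401 -0.934 -0.193 m, τ=0.000 0.000 0.000 0.000 N·m.
t=1.840 s (step 92): q=2.227 -0.447 -0.471 0.193 rad, dq=-0.906 0.283 -1.585 0.072 rad/s, tcp=0.387 -0.957 -0.004 m, τ=0.000 0.000 0.000 0.000 N·m.
t=1.900 s (step 95): q=2.211 -0.457 -0.586 0.212 rad, dq=0.387 -0.517 -2.166 0.599 rad/s, tcp=0.371 -0.945 0.083 m.


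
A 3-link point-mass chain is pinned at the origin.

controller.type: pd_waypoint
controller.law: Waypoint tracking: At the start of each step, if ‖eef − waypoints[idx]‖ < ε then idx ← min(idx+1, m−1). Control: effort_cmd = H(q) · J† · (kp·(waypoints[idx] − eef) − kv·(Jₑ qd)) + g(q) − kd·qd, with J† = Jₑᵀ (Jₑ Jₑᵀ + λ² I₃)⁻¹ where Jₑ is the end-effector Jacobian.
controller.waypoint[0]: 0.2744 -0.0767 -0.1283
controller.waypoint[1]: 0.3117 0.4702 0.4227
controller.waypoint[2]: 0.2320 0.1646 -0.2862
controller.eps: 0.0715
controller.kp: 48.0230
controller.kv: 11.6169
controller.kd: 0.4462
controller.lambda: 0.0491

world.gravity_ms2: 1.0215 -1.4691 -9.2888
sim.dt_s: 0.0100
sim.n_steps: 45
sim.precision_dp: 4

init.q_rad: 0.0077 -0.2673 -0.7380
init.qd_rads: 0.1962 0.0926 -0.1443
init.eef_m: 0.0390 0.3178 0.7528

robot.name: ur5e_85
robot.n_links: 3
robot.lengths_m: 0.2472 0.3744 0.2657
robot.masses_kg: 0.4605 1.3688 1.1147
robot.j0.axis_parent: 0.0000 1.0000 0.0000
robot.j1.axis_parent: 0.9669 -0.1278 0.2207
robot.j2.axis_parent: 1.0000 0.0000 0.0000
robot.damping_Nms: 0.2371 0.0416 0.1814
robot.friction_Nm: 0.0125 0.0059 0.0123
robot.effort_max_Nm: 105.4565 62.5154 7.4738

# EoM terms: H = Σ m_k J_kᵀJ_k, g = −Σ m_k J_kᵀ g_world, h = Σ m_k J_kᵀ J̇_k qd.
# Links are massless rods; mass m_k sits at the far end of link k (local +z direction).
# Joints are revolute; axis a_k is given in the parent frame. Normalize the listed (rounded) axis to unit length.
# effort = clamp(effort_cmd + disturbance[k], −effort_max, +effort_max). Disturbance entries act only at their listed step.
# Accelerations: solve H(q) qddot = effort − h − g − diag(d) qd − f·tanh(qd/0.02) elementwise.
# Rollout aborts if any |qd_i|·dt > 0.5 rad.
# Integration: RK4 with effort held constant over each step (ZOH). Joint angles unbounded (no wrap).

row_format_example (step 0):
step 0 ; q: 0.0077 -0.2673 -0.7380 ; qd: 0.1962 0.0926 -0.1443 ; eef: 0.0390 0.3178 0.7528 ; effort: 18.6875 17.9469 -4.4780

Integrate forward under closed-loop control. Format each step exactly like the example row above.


step 1 ; q: 0.0114 -0.2602 -0.7554 ; qd: 0.5394 1.3198 -3.2994 ; eef: 0.0409 0.3168 0.7509 ; effort: 16.2464 15.7685 -2.5097
step 2 ; q: 0.0182 -0.2425 -0.7993 ; qd: 0.8184 2.1988 -5.4248 ; eef: 0.0437 0.3145 0.7462 ; effort: 14.1856 13.1055 -1.3630
step 3 ; q: 0.0275 -0.2175 -0.8604 ; qd: 1.0444 2.7941 -6.7690 ; eef: 0.0472 0.3107 0.7394 ; effort: 12.3716 10.3287 -0.7443
step 4 ; q: 0.0389 -0.1876 -0.9322 ; qd: 1.2278 3.1735 -7.5607 ; eef: 0.0515 0.3055 0.7311 ; effort: 10.7132 7.7091 -0.4356
step 5 ; q: 0.0519 -0.1547 -1.0100 ; qd: 1.3778 3.3958 -7.9813 ; eef: 0.0563 0.2990 0.7215 ; effort: 9.1611 5.3911 -0.2899
step 6 ; q: 0.0663 -0.1202 -1.0907 ; qd: 1.5016 3.5063 -8.1614 ; eef: 0.0616 0.2915 0.7110 ; effort: 7.6934 3.4212 -0.2163
step 7 ; q: 0.0818 -0.0850 -1.1725 ; qd: 1.6052 3.5379 -8.1897 ; eef: 0.0674 0.2832 0.6997 ; effort: 6.3025 1.7888 -0.1628
step 8 ; q: 0.0983 -0.0498 -1.2540 ; qd: 1.6929 3.5136 -8.1241 ; eef: 0.0736 0.2741 0.6878 ; effort: 4.9869 0.4567 -0.1023
step 9 ; q: 0.1156 -0.0150 -1.3346 ; qd: 1.7682 3.4489 -8.0014 ; eef: 0.0801 0.2646 0.6752 ; effort: 3.7471 -0.6202 -0.0230
step 10 ; q: 0.1336 0.0190 -1.4138 ; qd: 1.8335 3.3546 -7.8449 ; eef: 0.0869 0.2547 0.6622 ; effort: 2.5836 -1.4862 0.0787
step 11 ; q: 0.1522 0.0520 -1.4914 ; qd: 1.8908 3.2380 -7.6689 ; eef: 0.0939 0.2446 0.6487 ; effort: 1.4964 -2.1807 0.2013
step 12 ; q: 0.1714 0.0837 -1.5671 ; qd: 1.9418 3.1042 -7.4826 ; eef: 0.1010 0.2344 0.6349 ; effort: 0.4846 -2.7377 0.3414
step 13 ; q: 0.1910 0.1140 -1.6410 ; qd: 1.9875 2.9566 -7.2914 ; eef: 0.1083 0.2242 0.6206 ; effort: -0.4534 -3.1850 0.4947
step 14 ; q: 0.2111 0.1428 -1.7129 ; qd: 2.0288 2.7976 -7.0988 ; eef: 0.1156 0.2140 0.6061 ; effort: -1.3196 -3.5457 0.6566
step 15 ; q: 0.2316 0.1699 -1.7829 ; qd: 2.0666 2.6289 -6.9069 ; eef: 0.1229 0.2039 0.5912 ; effort: -2.1166 -3.8386 0.8226
step 16 ; q: 0.2524 0.1953 -1.8510 ; qd: 2.1014 2.4516 -6.7168 ; eef: 0.1302 0.1939 0.5762 ; effort: -2.8473 -4.0789 0.9890
step 17 ; q: 0.2736 0.2189 -1.9172 ; qd: 2.1336 2.2667 -6.5293 ; eef: 0.1375 0.1842 0.5610 ; effort: -3.5146 -4.2790 1.1522
step 18 ; q: 0.2951 0.2406 -1.9815 ; qd: 2.1636 2.0744 -6.3449 ; eef: 0.1447 0.1747 0.5456 ; effort: -4.1218 -4.4489 1.3094
step 19 ; q: 0.3168 0.2603 -2.0440 ; qd: 2.1916 1.8753 -6.1636 ; eef: 0.1518 0.1654 0.5301 ; effort: -4.6721 -4.5969 1.4582
step 20 ; q: 0.3389 0.2780 -2.1048 ; qd: 2.2178 1.6694 -5.9857 ; eef: 0.1587 0.1563 0.5146 ; effort: -5.1686 -4.7301 1.5965
step 21 ; q: 0.3612 0.2937 -2.1637 ; qd: 2.2423 1.4567 -5.8110 ; eef: 0.1655 0.1476 0.4991 ; effort: -5.6144 -4.8541 1.7228
step 22 ; q: 0.3837 0.3072 -2.2210 ; qd: 2.2653 1.2373 -5.6397 ; eef: 0.1721 0.1390 0.4835 ; effort: -6.0125 -4.9742 1.8360
step 23 ; q: 0.4065 0.3184 -2.2765 ; qd: 2.2866 1.0108 -5.4716 ; eef: 0.1785 0.1308 0.4681 ; effort: -6.3659 -5.0948 1.9350
step 24 ; q: 0.4294 0.3273 -2.3304 ; qd: 2.3064 0.7771 -5.3069 ; eef: 0.1847 0.1228 0.4528 ; effort: -6.6772 -5.2201 2.0194
step 25 ; q: 0.4526 0.3339 -2.3826 ; qd: 2.3246 0.5358 -5.1455 ; eef: 0.1906 0.1151 0.4376 ; effort: -6.9491 -5.3543 2.0887
step 26 ; q: 0.4759 0.3380 -2.4333 ; qd: 2.3412 0.2862 -4.9876 ; eef: 0.1964 0.1076 0.4227 ; effort: -7.1838 -5.5013 2.1429
step 27 ; q: 0.4994 0.3396 -2.4824 ; qd: 2.3560 0.0278 -4.8332 ; eef: 0.2019 0.1004 0.4079 ; effort: -7.3837 -5.6654 2.1819
step 28 ; q: 0.5230 0.3385 -2.5300 ; qd: 2.3690 -0.2400 -4.6826 ; eef: 0.2072 0.0934 0.3934 ; effort: -7.5504 -5.8526 2.2061
step 29 ; q: 0.5468 0.3347 -2.5761 ; qd: 2.3801 -0.5186 -4.5361 ; eef: 0.2123 0.0867 0.3793 ; effort: -7.6857 -6.0670 2.2157
step 30 ; q: 0.5706 0.3281 -2.6207 ; qd: 2.3891 -0.8096 -4.3941 ; eef: 0.2172 0.0802 0.3654 ; effort: -7.7906 -6.3142 2.2114
step 31 ; q: 0.5945 0.3185 -2.6640 ; qd: 2.3961 -1.1145 -4.2573 ; eef: 0.2219 0.0740 0.3519 ; effort: -7.8656 -6.6013 2.1937
step 32 ; q: 0.6185 0.3057 -2.7059 ; qd: 2.4008 -1.4356 -4.1264 ; eef: 0.2265 0.0680 0.3388 ; effort: -7.9102 -6.9365 2.1635
step 33 ; q: 0.6425 0.2897 -2.7465 ; qd: 2.4032 -1.7756 -4.0021 ; eef: 0.2309 0.0622 0.3260 ; effort: -7.9230 -7.3292 2.1215
step 34 ; q: 0.6666 0.2701 -2.7860 ; qd: 2.4032 -2.1374 -3.8856 ; eef: 0.2352 0.0567 0.3137 ; effort: -7.9008 -7.7896 2.0690
step 35 ; q: 0.6906 0.2468 -2.8243 ; qd: 2.4008 -2.5250 -3.7783 ; eef: 0.2393 0.0515 0.3019 ; effort: -7.8383 -8.3279 2.0069
step 36 ; q: 0.7146 0.2195 -2.8616 ; qd: 2.3960 -2.9426 -3.6816 ; eef: 0.2434 0.0466 0.2905 ; effort: -7.7275 -8.9509 1.9368
step 37 ; q: 0.7385 0.1878 -2.8980 ; qd: 2.3888 -3.3951 -3.5973 ; eef: 0.2475 0.0419 0.2795 ; effort: -7.5569 -9.6554 1.8602
step 38 ; q: 0.7623 0.1514 -2.9336 ; qd: 2.3796 -3.8869 -3.5272 ; eef: 0.2516 0.0375 0.2690 ; effort: -7.3128 -10.4108 1.7787
step 39 ; q: 0.7861 0.1098 -2.9686 ; qd: 2.3689 -4.4209 -3.4724 ; eef: 0.2558 0.0335 0.2591 ; effort: -6.9834 -11.1239 1.6941
step 40 ; q: 0.8097 0.0628 -3.0032 ; qd: 2.3577 -4.9945 -3.4330 ; eef: 0.2601 0.0298 0.2496 ; effort: -6.5748 -11.5649 1.6072
step 41 ; q: 0.8333 0.0098 -3.0374 ; qd: 2.3480 -5.5921 -3.4046 ; eef: 0.2645 0.0266 0.2406 ; effort: -6.1514 -11.2467 1.5170
step 42 ; q: 0.8567 -0.0490 -3.0713 ; qd: 2.3434 -6.1707 -3.3740 ; eef: 0.2693 0.0238 0.2322 ; effort: -5.9128 -9.3232 1.4184
step 43 ; q: 0.8802 -0.1131 -3.1047 ; qd: 2.3498 -6.6399 -3.3123 ; eef: 0.2744 0.0216 0.2242 ; effort: -6.2529 -4.8318 1.3002
step 44 ; q: 0.9038 -0.1805 -3.1371 ; qd: 2.3741 -6.8561 -3.1729 ; eef: 0.2799 0.0200 0.2167 ; effort: -7.5890 2.2855 1.1494
step 45 ; q: 0.9278 -0.2482 -3.1675 ; qd: 2.4211 -6.6751 -2.9095 ; eef: 0.2859 0.0191 0.2095
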